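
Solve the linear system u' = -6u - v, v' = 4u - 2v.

u(t) = -C_1e^(-4t) - C_2te^(-4t) - C_2e^(-4t), v(t) = 2C_1e^(-4t) + 2C_2te^(-4t) + 3C_2e^(-4t)

Coefficient matrix A = [[-6, -1], [4, -2]].
Characteristic polynomial det(A - λI) = λ^2 + 8λ + 16 = 0.
Single eigenvalue λ = -4 with algebraic multiplicity 2.
Eigenvector v = (-1,2); generalized eigenvector w with (A-λI)w=v is (-1,3).
General solution: e^(-4t)[C_1·v + C_2·(t·v + w)].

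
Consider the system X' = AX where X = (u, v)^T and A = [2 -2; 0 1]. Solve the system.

u(t) = 2C_1e^(t) + C_2e^(2t), v(t) = C_1e^(t)

Coefficient matrix A = [[2, -2], [0, 1]].
Characteristic polynomial det(A - λI) = λ^2 - 3λ + 2 = 0.
Eigenvalues λ = 1, 2.
For λ=1: (A-λI) row 1 is [1, -2], so an eigenvector is (2, 1).
For λ=2: (A-λI) row 1 is [0, -2], so an eigenvector is (1, 0).
General solution: C_1e^(t)(2,1) + C_2e^(2t)(1,0).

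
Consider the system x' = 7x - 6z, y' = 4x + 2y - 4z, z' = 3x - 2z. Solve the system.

x(t) = -c_1e^(t) + 2c_3e^(4t), y(t) = c_2e^(2t) + 2c_3e^(4t), z(t) = -c_1e^(t) + c_3e^(4t)

Coefficient matrix A = [[7, 0, -6], [4, 2, -4], [3, 0, -2]].
det(A - λI) = 0 gives eigenvalues λ = 1, 2, 4.
For λ=1: eigenvector (-1,0,-1).
For λ=2: eigenvector (0,1,0).
For λ=4: eigenvector (2,2,1).
General solution: c_1e^(t)(-1,0,-1) + c_2e^(2t)(0,1,0) + c_3e^(4t)(2,2,1).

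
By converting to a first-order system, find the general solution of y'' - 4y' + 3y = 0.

y(t) = c_1e^(t) + c_2e^(3t)

Let x_1 = y, x_2 = y'. Then x_1' = x_2 and x_2' = -3x_1 + 4x_2.
A = [[0,1],[-3,4]]; det(A-λI) = λ^2 - 4λ + 3.
Eigenvalues λ = 1, 3 with eigenvectors (1,1), (1,3).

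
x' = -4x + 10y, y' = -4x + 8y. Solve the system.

Coefficient matrix A = [[-4, 10], [-4, 8]].
Characteristic polynomial det(A - λI) = λ^2 - 4λ + 8 = 0.
Eigenvalues λ = 2 ± 2i (complex conjugate pair).
For λ=2+2i: an eigenvector is (2,1) - i(-1,-1) = (2 + i, 1 + i).
A real fundamental pair from Re and Im of e^((2+2i)t)v: X_1 = e^(2t)(cos(2t)·(2,1) + sin(2t)·(-1,-1)), X_2 = e^(2t)(sin(2t)·(2,1) - cos(2t)·(-1,-1)).
General solution: K_1X_1 + K_2X_2.

x(t) = -K_1e^(2t)sin(2t) + 2K_1e^(2t)cos(2t) + 2K_2e^(2t)sin(2t) + K_2e^(2t)cos(2t), y(t) = -K_1e^(2t)sin(2t) + K_1e^(2t)cos(2t) + K_2e^(2t)sin(2t) + K_2e^(2t)cos(2t)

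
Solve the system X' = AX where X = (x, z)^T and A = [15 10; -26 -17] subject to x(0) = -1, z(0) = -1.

Coefficient matrix A = [[15, 10], [-26, -17]].
Characteristic polynomial det(A - λI) = λ^2 + 2λ + 5 = 0.
Eigenvalues λ = -1 ± 2i (complex conjugate pair).
For λ=-1+2i: an eigenvector is (2,-3) - i(1,-2) = (2 - i, -3 + 2i).
A real fundamental pair from Re and Im of e^((-1+2i)t)v: X_1 = e^(-t)(cos(2t)·(2,-3) + sin(2t)·(1,-2)), X_2 = e^(-t)(sin(2t)·(2,-3) - cos(2t)·(1,-2)).
General solution: c_1X_1 + c_2X_2.
Applying x(0)=-1, z(0)=-1 gives c_1=-3, c_2=-5.

x(t) = -13e^(-t)sin(2t) - e^(-t)cos(2t), z(t) = 21e^(-t)sin(2t) - e^(-t)cos(2t)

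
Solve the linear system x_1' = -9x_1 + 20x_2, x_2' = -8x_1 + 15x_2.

Coefficient matrix A = [[-9, 20], [-8, 15]].
Characteristic polynomial det(A - λI) = λ^2 - 6λ + 25 = 0.
Eigenvalues λ = 3 ± 4i (complex conjugate pair).
For λ=3+4i: an eigenvector is (2,1) - i(-1,-1) = (2 + i, 1 + i).
A real fundamental pair from Re and Im of e^((3+4i)t)v: X_1 = e^(3t)(cos(4t)·(2,1) + sin(4t)·(-1,-1)), X_2 = e^(3t)(sin(4t)·(2,1) - cos(4t)·(-1,-1)).
General solution: K_1X_1 + K_2X_2.

x_1(t) = -K_1e^(3t)sin(4t) + 2K_1e^(3t)cos(4t) + 2K_2e^(3t)sin(4t) + K_2e^(3t)cos(4t), x_2(t) = -K_1e^(3t)sin(4t) + K_1e^(3t)cos(4t) + K_2e^(3t)sin(4t) + K_2e^(3t)cos(4t)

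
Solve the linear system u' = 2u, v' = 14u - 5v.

u(t) = c_1e^(2t), v(t) = 2c_1e^(2t) + c_2e^(-5t)

Coefficient matrix A = [[2, 0], [14, -5]].
Characteristic polynomial det(A - λI) = λ^2 + 3λ - 10 = 0.
Eigenvalues λ = 2, -5.
For λ=2: (A-λI) row 2 is [14, -7], so an eigenvector is (1, 2).
For λ=-5: (A-λI) row 1 is [7, 0], so an eigenvector is (0, 1).
General solution: c_1e^(2t)(1,2) + c_2e^(-5t)(0,1).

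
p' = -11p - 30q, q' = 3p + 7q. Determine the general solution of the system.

p(t) = -c_1e^(-2t)sin(3t) - 3c_1e^(-2t)cos(3t) - 3c_2e^(-2t)sin(3t) + c_2e^(-2t)cos(3t), q(t) = c_1e^(-2t)cos(3t) + c_2e^(-2t)sin(3t)

Coefficient matrix A = [[-11, -30], [3, 7]].
Characteristic polynomial det(A - λI) = λ^2 + 4λ + 13 = 0.
Eigenvalues λ = -2 ± 3i (complex conjugate pair).
For λ=-2+3i: an eigenvector is (-3,1) - i(-1,0) = (-3 + i, 1).
A real fundamental pair from Re and Im of e^((-2+3i)t)v: X_1 = e^(-2t)(cos(3t)·(-3,1) + sin(3t)·(-1,0)), X_2 = e^(-2t)(sin(3t)·(-3,1) - cos(3t)·(-1,0)).
General solution: c_1X_1 + c_2X_2.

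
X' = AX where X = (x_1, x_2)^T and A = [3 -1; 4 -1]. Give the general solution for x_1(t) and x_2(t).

x_1(t) = -K_1e^(t) - K_2te^(t) - 2K_2e^(t), x_2(t) = -2K_1e^(t) - 2K_2te^(t) - 3K_2e^(t)

Coefficient matrix A = [[3, -1], [4, -1]].
Characteristic polynomial det(A - λI) = λ^2 - 2λ + 1 = 0.
Single eigenvalue λ = 1 with algebraic multiplicity 2.
Eigenvector v = (-1,-2); generalized eigenvector w with (A-λI)w=v is (-2,-3).
General solution: e^(t)[K_1·v + K_2·(t·v + w)].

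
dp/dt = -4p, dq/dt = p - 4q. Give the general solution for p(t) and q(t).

Coefficient matrix A = [[-4, 0], [1, -4]].
Characteristic polynomial det(A - λI) = λ^2 + 8λ + 16 = 0.
Single eigenvalue λ = -4 with algebraic multiplicity 2.
Eigenvector v = (0,1); generalized eigenvector w with (A-λI)w=v is (1,-3).
General solution: e^(-4t)[c_1·v + c_2·(t·v + w)].

p(t) = c_2e^(-4t), q(t) = c_1e^(-4t) + c_2te^(-4t) - 3c_2e^(-4t)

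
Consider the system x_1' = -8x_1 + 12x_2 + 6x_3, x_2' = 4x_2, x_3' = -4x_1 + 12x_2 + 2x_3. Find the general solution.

x_1(t) = 3K_1e^(-4t) + 2K_2e^(4t) + K_3e^(-2t), x_2(t) = K_2e^(4t), x_3(t) = 2K_1e^(-4t) + 2K_2e^(4t) + K_3e^(-2t)

Coefficient matrix A = [[-8, 12, 6], [0, 4, 0], [-4, 12, 2]].
det(A - λI) = 0 gives eigenvalues λ = -4, 4, -2.
For λ=-4: eigenvector (3,0,2).
For λ=4: eigenvector (2,1,2).
For λ=-2: eigenvector (1,0,1).
General solution: K_1e^(-4t)(3,0,2) + K_2e^(4t)(2,1,2) + K_3e^(-2t)(1,0,1).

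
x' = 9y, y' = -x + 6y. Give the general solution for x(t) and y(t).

Coefficient matrix A = [[0, 9], [-1, 6]].
Characteristic polynomial det(A - λI) = λ^2 - 6λ + 9 = 0.
Single eigenvalue λ = 3 with algebraic multiplicity 2.
Eigenvector v = (3,1); generalized eigenvector w with (A-λI)w=v is (-1,0).
General solution: e^(3t)[K_1·v + K_2·(t·v + w)].

x(t) = 3K_1e^(3t) + 3K_2te^(3t) - K_2e^(3t), y(t) = K_1e^(3t) + K_2te^(3t)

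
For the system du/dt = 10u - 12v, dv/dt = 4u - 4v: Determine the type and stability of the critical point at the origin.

unstable node

A = [[10,-12],[4,-4]]; det(A-λI) = λ^2 - 6λ + 8.
λ = 4, 2: both positive.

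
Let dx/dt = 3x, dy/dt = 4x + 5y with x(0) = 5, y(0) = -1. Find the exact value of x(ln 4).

A = [[3,0],[4,5]]; eigenvalues λ = 3, 5.
Eigenvectors: (-1,2) for λ=3, (0,1) for λ=5.
From the initial condition, c_1 = -5, c_2 = 9.
x(ln 4) = (-5)(4^3)(-1) + (9)(4^5)(0) = 320.

320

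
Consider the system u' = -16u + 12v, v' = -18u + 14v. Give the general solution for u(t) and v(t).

Coefficient matrix A = [[-16, 12], [-18, 14]].
Characteristic polynomial det(A - λI) = λ^2 + 2λ - 8 = 0.
Eigenvalues λ = -4, 2.
For λ=-4: (A-λI) row 1 is [-12, 12], so an eigenvector is (-1, -1).
For λ=2: (A-λI) row 1 is [-18, 12], so an eigenvector is (2, 3).
General solution: c_1e^(-4t)(-1,-1) + c_2e^(2t)(2,3).

u(t) = -c_1e^(-4t) + 2c_2e^(2t), v(t) = -c_1e^(-4t) + 3c_2e^(2t)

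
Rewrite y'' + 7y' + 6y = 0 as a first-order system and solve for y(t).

y(t) = c_1e^(-t) + c_2e^(-6t)

Let x_1 = y, x_2 = y'. Then x_1' = x_2 and x_2' = -6x_1 - 7x_2.
A = [[0,1],[-6,-7]]; det(A-λI) = λ^2 + 7λ + 6.
Eigenvalues λ = -1, -6 with eigenvectors (1,-1), (1,-6).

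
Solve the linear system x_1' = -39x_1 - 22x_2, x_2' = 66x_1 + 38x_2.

Coefficient matrix A = [[-39, -22], [66, 38]].
Characteristic polynomial det(A - λI) = λ^2 + λ - 30 = 0.
Eigenvalues λ = -6, 5.
For λ=-6: (A-λI) row 1 is [-33, -22], so an eigenvector is (2, -3).
For λ=5: (A-λI) row 1 is [-44, -22], so an eigenvector is (1, -2).
General solution: c_1e^(-6t)(2,-3) + c_2e^(5t)(1,-2).

x_1(t) = 2c_1e^(-6t) + c_2e^(5t), x_2(t) = -3c_1e^(-6t) - 2c_2e^(5t)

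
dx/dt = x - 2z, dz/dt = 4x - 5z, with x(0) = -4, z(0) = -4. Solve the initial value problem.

Coefficient matrix A = [[1, -2], [4, -5]].
Characteristic polynomial det(A - λI) = λ^2 + 4λ + 3 = 0.
Eigenvalues λ = -3, -1.
For λ=-3: (A-λI) row 1 is [4, -2], so an eigenvector is (-1, -2).
For λ=-1: (A-λI) row 1 is [2, -2], so an eigenvector is (-1, -1).
General solution: K_1e^(-3t)(-1,-2) + K_2e^(-t)(-1,-1).
Applying x(0)=-4, z(0)=-4 gives K_1=0, K_2=4.

x(t) = -4e^(-t), z(t) = -4e^(-t)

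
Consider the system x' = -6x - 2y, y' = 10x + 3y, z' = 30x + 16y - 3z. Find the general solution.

Coefficient matrix A = [[-6, -2, 0], [10, 3, 0], [30, 16, -3]].
det(A - λI) = 0 gives eigenvalues λ = -1, -2, -3.
For λ=-1: eigenvector (-2,5,10).
For λ=-2: eigenvector (1,-2,-2).
For λ=-3: eigenvector (0,0,1).
General solution: C_1e^(-t)(-2,5,10) + C_2e^(-2t)(1,-2,-2) + C_3e^(-3t)(0,0,1).

x(t) = -2C_1e^(-t) + C_2e^(-2t), y(t) = 5C_1e^(-t) - 2C_2e^(-2t), z(t) = 10C_1e^(-t) - 2C_2e^(-2t) + C_3e^(-3t)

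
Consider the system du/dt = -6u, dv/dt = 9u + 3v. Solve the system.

u(t) = K_2e^(-6t), v(t) = K_1e^(3t) - K_2e^(-6t)

Coefficient matrix A = [[-6, 0], [9, 3]].
Characteristic polynomial det(A - λI) = λ^2 + 3λ - 18 = 0.
Eigenvalues λ = 3, -6.
For λ=3: (A-λI) row 1 is [-9, 0], so an eigenvector is (0, 1).
For λ=-6: (A-λI) row 2 is [9, 9], so an eigenvector is (1, -1).
General solution: K_1e^(3t)(0,1) + K_2e^(-6t)(1,-1).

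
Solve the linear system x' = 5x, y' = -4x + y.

x(t) = -C_1e^(5t), y(t) = C_1e^(5t) - C_2e^(t)

Coefficient matrix A = [[5, 0], [-4, 1]].
Characteristic polynomial det(A - λI) = λ^2 - 6λ + 5 = 0.
Eigenvalues λ = 5, 1.
For λ=5: (A-λI) row 2 is [-4, -4], so an eigenvector is (-1, 1).
For λ=1: (A-λI) row 1 is [4, 0], so an eigenvector is (0, -1).
General solution: C_1e^(5t)(-1,1) + C_2e^(t)(0,-1).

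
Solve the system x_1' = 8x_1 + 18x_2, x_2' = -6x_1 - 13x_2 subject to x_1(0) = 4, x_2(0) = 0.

x_1(t) = 16e^(-t) - 12e^(-4t), x_2(t) = -8e^(-t) + 8e^(-4t)

Coefficient matrix A = [[8, 18], [-6, -13]].
Characteristic polynomial det(A - λI) = λ^2 + 5λ + 4 = 0.
Eigenvalues λ = -4, -1.
For λ=-4: (A-λI) row 1 is [12, 18], so an eigenvector is (3, -2).
For λ=-1: (A-λI) row 1 is [9, 18], so an eigenvector is (-2, 1).
General solution: c_1e^(-4t)(3,-2) + c_2e^(-t)(-2,1).
Applying x_1(0)=4, x_2(0)=0 gives c_1=-4, c_2=-8.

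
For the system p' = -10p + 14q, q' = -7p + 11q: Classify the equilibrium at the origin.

A = [[-10,14],[-7,11]]; det(A-λI) = λ^2 - λ - 12.
λ = 4, -3: opposite signs.

saddle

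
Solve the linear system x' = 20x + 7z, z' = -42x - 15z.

x(t) = K_1e^(-t) - K_2e^(6t), z(t) = -3K_1e^(-t) + 2K_2e^(6t)

Coefficient matrix A = [[20, 7], [-42, -15]].
Characteristic polynomial det(A - λI) = λ^2 - 5λ - 6 = 0.
Eigenvalues λ = -1, 6.
For λ=-1: (A-λI) row 1 is [21, 7], so an eigenvector is (1, -3).
For λ=6: (A-λI) row 1 is [14, 7], so an eigenvector is (-1, 2).
General solution: K_1e^(-t)(1,-3) + K_2e^(6t)(-1,2).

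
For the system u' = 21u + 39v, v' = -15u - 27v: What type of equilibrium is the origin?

A = [[21,39],[-15,-27]]; det(A-λI) = λ^2 + 6λ + 18.
λ = -3 ± 3i: negative real part.

stable spiral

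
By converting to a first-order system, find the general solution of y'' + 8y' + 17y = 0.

Let x_1 = y, x_2 = y'. Then x_1' = x_2 and x_2' = -17x_1 - 8x_2.
A = [[0,1],[-17,-8]]; det(A-λI) = λ^2 + 8λ + 17.
Eigenvalues λ = -4 ± i.

y(t) = K_1e^(-4t)cos(t) + K_2e^(-4t)sin(t)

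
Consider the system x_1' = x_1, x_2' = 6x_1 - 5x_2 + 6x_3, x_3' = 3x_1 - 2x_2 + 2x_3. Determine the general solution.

Coefficient matrix A = [[1, 0, 0], [6, -5, 6], [3, -2, 2]].
det(A - λI) = 0 gives eigenvalues λ = -1, 1, -2.
For λ=-1: eigenvector (0,-3,-2).
For λ=1: eigenvector (1,2,1).
For λ=-2: eigenvector (0,2,1).
General solution: c_1e^(-t)(0,-3,-2) + c_2e^(t)(1,2,1) + c_3e^(-2t)(0,2,1).

x_1(t) = c_2e^(t), x_2(t) = -3c_1e^(-t) + 2c_2e^(t) + 2c_3e^(-2t), x_3(t) = -2c_1e^(-t) + c_2e^(t) + c_3e^(-2t)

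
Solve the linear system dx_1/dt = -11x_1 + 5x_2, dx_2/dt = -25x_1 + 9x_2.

x_1(t) = C_1e^(-t)cos(5t) + C_2e^(-t)sin(5t), x_2(t) = -C_1e^(-t)sin(5t) + 2C_1e^(-t)cos(5t) + 2C_2e^(-t)sin(5t) + C_2e^(-t)cos(5t)

Coefficient matrix A = [[-11, 5], [-25, 9]].
Characteristic polynomial det(A - λI) = λ^2 + 2λ + 26 = 0.
Eigenvalues λ = -1 ± 5i (complex conjugate pair).
For λ=-1+5i: an eigenvector is (1,2) - i(0,-1) = (1, 2 + i).
A real fundamental pair from Re and Im of e^((-1+5i)t)v: X_1 = e^(-t)(cos(5t)·(1,2) + sin(5t)·(0,-1)), X_2 = e^(-t)(sin(5t)·(1,2) - cos(5t)·(0,-1)).
General solution: C_1X_1 + C_2X_2.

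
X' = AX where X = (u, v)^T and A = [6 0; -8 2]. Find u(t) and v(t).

u(t) = -c_2e^(6t), v(t) = c_1e^(2t) + 2c_2e^(6t)

Coefficient matrix A = [[6, 0], [-8, 2]].
Characteristic polynomial det(A - λI) = λ^2 - 8λ + 12 = 0.
Eigenvalues λ = 2, 6.
For λ=2: (A-λI) row 1 is [4, 0], so an eigenvector is (0, 1).
For λ=6: (A-λI) row 2 is [-8, -4], so an eigenvector is (-1, 2).
General solution: c_1e^(2t)(0,1) + c_2e^(6t)(-1,2).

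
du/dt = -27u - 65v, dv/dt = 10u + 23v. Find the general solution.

u(t) = 2K_1e^(-2t)sin(5t) - 3K_1e^(-2t)cos(5t) - 3K_2e^(-2t)sin(5t) - 2K_2e^(-2t)cos(5t), v(t) = -K_1e^(-2t)sin(5t) + K_1e^(-2t)cos(5t) + K_2e^(-2t)sin(5t) + K_2e^(-2t)cos(5t)

Coefficient matrix A = [[-27, -65], [10, 23]].
Characteristic polynomial det(A - λI) = λ^2 + 4λ + 29 = 0.
Eigenvalues λ = -2 ± 5i (complex conjugate pair).
For λ=-2+5i: an eigenvector is (-3,1) - i(2,-1) = (-3 - 2i, 1 + i).
A real fundamental pair from Re and Im of e^((-2+5i)t)v: X_1 = e^(-2t)(cos(5t)·(-3,1) + sin(5t)·(2,-1)), X_2 = e^(-2t)(sin(5t)·(-3,1) - cos(5t)·(2,-1)).
General solution: K_1X_1 + K_2X_2.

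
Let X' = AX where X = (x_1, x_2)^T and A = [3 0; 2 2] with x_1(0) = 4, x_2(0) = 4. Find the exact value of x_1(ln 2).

A = [[3,0],[2,2]]; eigenvalues λ = 3, 2.
Eigenvectors: (-1,-2) for λ=3, (0,1) for λ=2.
From the initial condition, c_1 = -4, c_2 = -4.
x_1(ln 2) = (-4)(2^3)(-1) + (-4)(2^2)(0) = 32.

32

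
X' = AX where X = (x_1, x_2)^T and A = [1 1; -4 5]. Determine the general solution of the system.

x_1(t) = c_1e^(3t) + c_2te^(3t) + c_2e^(3t), x_2(t) = 2c_1e^(3t) + 2c_2te^(3t) + 3c_2e^(3t)

Coefficient matrix A = [[1, 1], [-4, 5]].
Characteristic polynomial det(A - λI) = λ^2 - 6λ + 9 = 0.
Single eigenvalue λ = 3 with algebraic multiplicity 2.
Eigenvector v = (1,2); generalized eigenvector w with (A-λI)w=v is (1,3).
General solution: e^(3t)[c_1·v + c_2·(t·v + w)].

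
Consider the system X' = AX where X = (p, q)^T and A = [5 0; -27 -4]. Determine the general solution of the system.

p(t) = -c_2e^(5t), q(t) = c_1e^(-4t) + 3c_2e^(5t)

Coefficient matrix A = [[5, 0], [-27, -4]].
Characteristic polynomial det(A - λI) = λ^2 - λ - 20 = 0.
Eigenvalues λ = -4, 5.
For λ=-4: (A-λI) row 1 is [9, 0], so an eigenvector is (0, 1).
For λ=5: (A-λI) row 2 is [-27, -9], so an eigenvector is (-1, 3).
General solution: c_1e^(-4t)(0,1) + c_2e^(5t)(-1,3).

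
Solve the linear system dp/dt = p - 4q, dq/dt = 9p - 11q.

p(t) = -2K_1e^(-5t) - 2K_2te^(-5t) - K_2e^(-5t), q(t) = -3K_1e^(-5t) - 3K_2te^(-5t) - K_2e^(-5t)

Coefficient matrix A = [[1, -4], [9, -11]].
Characteristic polynomial det(A - λI) = λ^2 + 10λ + 25 = 0.
Single eigenvalue λ = -5 with algebraic multiplicity 2.
Eigenvector v = (-2,-3); generalized eigenvector w with (A-λI)w=v is (-1,-1).
General solution: e^(-5t)[K_1·v + K_2·(t·v + w)].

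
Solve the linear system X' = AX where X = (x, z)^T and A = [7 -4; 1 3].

x(t) = 2c_1e^(5t) + 2c_2te^(5t) + 3c_2e^(5t), z(t) = c_1e^(5t) + c_2te^(5t) + c_2e^(5t)

Coefficient matrix A = [[7, -4], [1, 3]].
Characteristic polynomial det(A - λI) = λ^2 - 10λ + 25 = 0.
Single eigenvalue λ = 5 with algebraic multiplicity 2.
Eigenvector v = (2,1); generalized eigenvector w with (A-λI)w=v is (3,1).
General solution: e^(5t)[c_1·v + c_2·(t·v + w)].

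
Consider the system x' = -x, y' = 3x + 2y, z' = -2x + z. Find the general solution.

Coefficient matrix A = [[-1, 0, 0], [3, 2, 0], [-2, 0, 1]].
det(A - λI) = 0 gives eigenvalues λ = 1, 2, -1.
For λ=1: eigenvector (0,0,-1).
For λ=2: eigenvector (0,1,0).
For λ=-1: eigenvector (1,-1,1).
General solution: c_1e^(t)(0,0,-1) + c_2e^(2t)(0,1,0) + c_3e^(-t)(1,-1,1).

x(t) = c_3e^(-t), y(t) = c_2e^(2t) - c_3e^(-t), z(t) = -c_1e^(t) + c_3e^(-t)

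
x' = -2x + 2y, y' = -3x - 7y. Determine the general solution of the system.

x(t) = K_1e^(-4t) - 2K_2e^(-5t), y(t) = -K_1e^(-4t) + 3K_2e^(-5t)

Coefficient matrix A = [[-2, 2], [-3, -7]].
Characteristic polynomial det(A - λI) = λ^2 + 9λ + 20 = 0.
Eigenvalues λ = -4, -5.
For λ=-4: (A-λI) row 1 is [2, 2], so an eigenvector is (1, -1).
For λ=-5: (A-λI) row 1 is [3, 2], so an eigenvector is (-2, 3).
General solution: K_1e^(-4t)(1,-1) + K_2e^(-5t)(-2,3).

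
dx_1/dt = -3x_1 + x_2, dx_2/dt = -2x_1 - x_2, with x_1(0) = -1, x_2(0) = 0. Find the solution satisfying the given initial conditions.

x_1(t) = e^(-2t)sin(t) - e^(-2t)cos(t), x_2(t) = 2e^(-2t)sin(t)

Coefficient matrix A = [[-3, 1], [-2, -1]].
Characteristic polynomial det(A - λI) = λ^2 + 4λ + 5 = 0.
Eigenvalues λ = -2 ± i (complex conjugate pair).
For λ=-2+i: an eigenvector is (-1,-1) - i(0,1) = (-1, -1 - i).
A real fundamental pair from Re and Im of e^((-2+i)t)v: X_1 = e^(-2t)(cos(t)·(-1,-1) + sin(t)·(0,1)), X_2 = e^(-2t)(sin(t)·(-1,-1) - cos(t)·(0,1)).
General solution: C_1X_1 + C_2X_2.
Applying x_1(0)=-1, x_2(0)=0 gives C_1=1, C_2=-1.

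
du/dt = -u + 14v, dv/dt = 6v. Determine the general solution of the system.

Coefficient matrix A = [[-1, 14], [0, 6]].
Characteristic polynomial det(A - λI) = λ^2 - 5λ - 6 = 0.
Eigenvalues λ = 6, -1.
For λ=6: (A-λI) row 1 is [-7, 14], so an eigenvector is (-2, -1).
For λ=-1: (A-λI) row 1 is [0, 14], so an eigenvector is (-1, 0).
General solution: C_1e^(6t)(-2,-1) + C_2e^(-t)(-1,0).

u(t) = -2C_1e^(6t) - C_2e^(-t), v(t) = -C_1e^(6t)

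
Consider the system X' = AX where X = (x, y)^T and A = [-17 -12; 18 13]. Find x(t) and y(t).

Coefficient matrix A = [[-17, -12], [18, 13]].
Characteristic polynomial det(A - λI) = λ^2 + 4λ - 5 = 0.
Eigenvalues λ = -5, 1.
For λ=-5: (A-λI) row 1 is [-12, -12], so an eigenvector is (-1, 1).
For λ=1: (A-λI) row 1 is [-18, -12], so an eigenvector is (2, -3).
General solution: K_1e^(-5t)(-1,1) + K_2e^(t)(2,-3).

x(t) = -K_1e^(-5t) + 2K_2e^(t), y(t) = K_1e^(-5t) - 3K_2e^(t)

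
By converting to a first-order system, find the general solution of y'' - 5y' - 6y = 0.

Let x_1 = y, x_2 = y'. Then x_1' = x_2 and x_2' = 6x_1 + 5x_2.
A = [[0,1],[6,5]]; det(A-λI) = λ^2 - 5λ - 6.
Eigenvalues λ = 6, -1 with eigenvectors (1,6), (1,-1).

y(t) = c_1e^(6t) + c_2e^(-t)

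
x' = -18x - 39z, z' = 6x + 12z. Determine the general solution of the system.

Coefficient matrix A = [[-18, -39], [6, 12]].
Characteristic polynomial det(A - λI) = λ^2 + 6λ + 18 = 0.
Eigenvalues λ = -3 ± 3i (complex conjugate pair).
For λ=-3+3i: an eigenvector is (-3,1) - i(2,-1) = (-3 - 2i, 1 + i).
A real fundamental pair from Re and Im of e^((-3+3i)t)v: X_1 = e^(-3t)(cos(3t)·(-3,1) + sin(3t)·(2,-1)), X_2 = e^(-3t)(sin(3t)·(-3,1) - cos(3t)·(2,-1)).
General solution: c_1X_1 + c_2X_2.

x(t) = 2c_1e^(-3t)sin(3t) - 3c_1e^(-3t)cos(3t) - 3c_2e^(-3t)sin(3t) - 2c_2e^(-3t)cos(3t), z(t) = -c_1e^(-3t)sin(3t) + c_1e^(-3t)cos(3t) + c_2e^(-3t)sin(3t) + c_2e^(-3t)cos(3t)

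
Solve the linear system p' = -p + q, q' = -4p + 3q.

Coefficient matrix A = [[-1, 1], [-4, 3]].
Characteristic polynomial det(A - λI) = λ^2 - 2λ + 1 = 0.
Single eigenvalue λ = 1 with algebraic multiplicity 2.
Eigenvector v = (1,2); generalized eigenvector w with (A-λI)w=v is (-2,-3).
General solution: e^(t)[C_1·v + C_2·(t·v + w)].

p(t) = C_1e^(t) + C_2te^(t) - 2C_2e^(t), q(t) = 2C_1e^(t) + 2C_2te^(t) - 3C_2e^(t)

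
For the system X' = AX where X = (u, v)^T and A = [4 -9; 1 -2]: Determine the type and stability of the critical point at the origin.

A = [[4,-9],[1,-2]]; det(A-λI) = λ^2 - 2λ + 1.
repeated λ = 1 with a single eigenvector.

unstable improper node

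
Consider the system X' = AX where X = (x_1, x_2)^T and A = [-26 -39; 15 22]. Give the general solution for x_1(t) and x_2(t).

x_1(t) = 2C_1e^(-2t)sin(3t) + 3C_1e^(-2t)cos(3t) + 3C_2e^(-2t)sin(3t) - 2C_2e^(-2t)cos(3t), x_2(t) = -C_1e^(-2t)sin(3t) - 2C_1e^(-2t)cos(3t) - 2C_2e^(-2t)sin(3t) + C_2e^(-2t)cos(3t)

Coefficient matrix A = [[-26, -39], [15, 22]].
Characteristic polynomial det(A - λI) = λ^2 + 4λ + 13 = 0.
Eigenvalues λ = -2 ± 3i (complex conjugate pair).
For λ=-2+3i: an eigenvector is (3,-2) - i(2,-1) = (3 - 2i, -2 + i).
A real fundamental pair from Re and Im of e^((-2+3i)t)v: X_1 = e^(-2t)(cos(3t)·(3,-2) + sin(3t)·(2,-1)), X_2 = e^(-2t)(sin(3t)·(3,-2) - cos(3t)·(2,-1)).
General solution: C_1X_1 + C_2X_2.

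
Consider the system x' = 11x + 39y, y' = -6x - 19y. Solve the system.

Coefficient matrix A = [[11, 39], [-6, -19]].
Characteristic polynomial det(A - λI) = λ^2 + 8λ + 25 = 0.
Eigenvalues λ = -4 ± 3i (complex conjugate pair).
For λ=-4+3i: an eigenvector is (-3,1) - i(-2,1) = (-3 + 2i, 1 - i).
A real fundamental pair from Re and Im of e^((-4+3i)t)v: X_1 = e^(-4t)(cos(3t)·(-3,1) + sin(3t)·(-2,1)), X_2 = e^(-4t)(sin(3t)·(-3,1) - cos(3t)·(-2,1)).
General solution: c_1X_1 + c_2X_2.

x(t) = -2c_1e^(-4t)sin(3t) - 3c_1e^(-4t)cos(3t) - 3c_2e^(-4t)sin(3t) + 2c_2e^(-4t)cos(3t), y(t) = c_1e^(-4t)sin(3t) + c_1e^(-4t)cos(3t) + c_2e^(-4t)sin(3t) - c_2e^(-4t)cos(3t)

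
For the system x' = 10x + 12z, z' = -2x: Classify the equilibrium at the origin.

unstable node

A = [[10,12],[-2,0]]; det(A-λI) = λ^2 - 10λ + 24.
λ = 6, 4: both positive.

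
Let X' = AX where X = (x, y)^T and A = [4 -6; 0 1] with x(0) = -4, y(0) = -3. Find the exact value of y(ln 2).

-6

A = [[4,-6],[0,1]]; eigenvalues λ = 1, 4.
Eigenvectors: (-2,-1) for λ=1, (1,0) for λ=4.
From the initial condition, c_1 = 3, c_2 = 2.
y(ln 2) = (3)(2^1)(-1) + (2)(2^4)(0) = -6.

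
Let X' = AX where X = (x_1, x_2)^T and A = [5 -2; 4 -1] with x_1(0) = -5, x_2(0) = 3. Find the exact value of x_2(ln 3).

A = [[5,-2],[4,-1]]; eigenvalues λ = 1, 3.
Eigenvectors: (-1,-2) for λ=1, (-1,-1) for λ=3.
From the initial condition, c_1 = -8, c_2 = 13.
x_2(ln 3) = (-8)(3^1)(-2) + (13)(3^3)(-1) = -303.

-303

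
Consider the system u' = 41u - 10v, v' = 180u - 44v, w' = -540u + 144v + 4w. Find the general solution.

Coefficient matrix A = [[41, -10, 0], [180, -44, 0], [-540, 144, 4]].
det(A - λI) = 0 gives eigenvalues λ = 1, -4, 4.
For λ=1: eigenvector (1,4,-12).
For λ=-4: eigenvector (2,9,-27).
For λ=4: eigenvector (0,0,1).
General solution: C_1e^(t)(1,4,-12) + C_2e^(-4t)(2,9,-27) + C_3e^(4t)(0,0,1).

u(t) = C_1e^(t) + 2C_2e^(-4t), v(t) = 4C_1e^(t) + 9C_2e^(-4t), w(t) = -12C_1e^(t) - 27C_2e^(-4t) + C_3e^(4t)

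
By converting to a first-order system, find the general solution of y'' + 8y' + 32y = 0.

Let x_1 = y, x_2 = y'. Then x_1' = x_2 and x_2' = -32x_1 - 8x_2.
A = [[0,1],[-32,-8]]; det(A-λI) = λ^2 + 8λ + 32.
Eigenvalues λ = -4 ± 4i.

y(t) = c_1e^(-4t)cos(4t) + c_2e^(-4t)sin(4t)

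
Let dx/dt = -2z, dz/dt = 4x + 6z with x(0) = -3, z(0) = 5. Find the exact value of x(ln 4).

A = [[0,-2],[4,6]]; eigenvalues λ = 2, 4.
Eigenvectors: (-1,1) for λ=2, (1,-2) for λ=4.
From the initial condition, c_1 = 1, c_2 = -2.
x(ln 4) = (1)(4^2)(-1) + (-2)(4^4)(1) = -528.

-528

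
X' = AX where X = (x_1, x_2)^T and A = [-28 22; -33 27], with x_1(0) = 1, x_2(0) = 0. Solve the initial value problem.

x_1(t) = -2e^(5t) + 3e^(-6t), x_2(t) = -3e^(5t) + 3e^(-6t)

Coefficient matrix A = [[-28, 22], [-33, 27]].
Characteristic polynomial det(A - λI) = λ^2 + λ - 30 = 0.
Eigenvalues λ = 5, -6.
For λ=5: (A-λI) row 1 is [-33, 22], so an eigenvector is (-2, -3).
For λ=-6: (A-λI) row 1 is [-22, 22], so an eigenvector is (1, 1).
General solution: c_1e^(5t)(-2,-3) + c_2e^(-6t)(1,1).
Applying x_1(0)=1, x_2(0)=0 gives c_1=1, c_2=3.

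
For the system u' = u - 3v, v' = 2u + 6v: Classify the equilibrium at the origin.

unstable node

A = [[1,-3],[2,6]]; det(A-λI) = λ^2 - 7λ + 12.
λ = 4, 3: both positive.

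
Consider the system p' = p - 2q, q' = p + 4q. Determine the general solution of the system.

Coefficient matrix A = [[1, -2], [1, 4]].
Characteristic polynomial det(A - λI) = λ^2 - 5λ + 6 = 0.
Eigenvalues λ = 2, 3.
For λ=2: (A-λI) row 1 is [-1, -2], so an eigenvector is (-2, 1).
For λ=3: (A-λI) row 1 is [-2, -2], so an eigenvector is (1, -1).
General solution: c_1e^(2t)(-2,1) + c_2e^(3t)(1,-1).

p(t) = -2c_1e^(2t) + c_2e^(3t), q(t) = c_1e^(2t) - c_2e^(3t)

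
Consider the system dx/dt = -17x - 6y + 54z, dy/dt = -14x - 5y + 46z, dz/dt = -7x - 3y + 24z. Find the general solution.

Coefficient matrix A = [[-17, -6, 54], [-14, -5, 46], [-7, -3, 24]].
det(A - λI) = 0 gives eigenvalues λ = -3, 1, 4.
For λ=-3: eigenvector (3,2,1).
For λ=1: eigenvector (2,3,1).
For λ=4: eigenvector (-2,-2,-1).
General solution: c_1e^(-3t)(3,2,1) + c_2e^(t)(2,3,1) + c_3e^(4t)(-2,-2,-1).

x(t) = 3c_1e^(-3t) + 2c_2e^(t) - 2c_3e^(4t), y(t) = 2c_1e^(-3t) + 3c_2e^(t) - 2c_3e^(4t), z(t) = c_1e^(-3t) + c_2e^(t) - c_3e^(4t)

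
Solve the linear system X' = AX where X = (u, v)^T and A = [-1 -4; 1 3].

Coefficient matrix A = [[-1, -4], [1, 3]].
Characteristic polynomial det(A - λI) = λ^2 - 2λ + 1 = 0.
Single eigenvalue λ = 1 with algebraic multiplicity 2.
Eigenvector v = (2,-1); generalized eigenvector w with (A-λI)w=v is (3,-2).
General solution: e^(t)[C_1·v + C_2·(t·v + w)].

u(t) = 2C_1e^(t) + 2C_2te^(t) + 3C_2e^(t), v(t) = -C_1e^(t) - C_2te^(t) - 2C_2e^(t)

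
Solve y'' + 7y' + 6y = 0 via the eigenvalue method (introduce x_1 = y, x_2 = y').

y(t) = c_1e^(-t) + c_2e^(-6t)

Let x_1 = y, x_2 = y'. Then x_1' = x_2 and x_2' = -6x_1 - 7x_2.
A = [[0,1],[-6,-7]]; det(A-λI) = λ^2 + 7λ + 6.
Eigenvalues λ = -1, -6 with eigenvectors (1,-1), (1,-6).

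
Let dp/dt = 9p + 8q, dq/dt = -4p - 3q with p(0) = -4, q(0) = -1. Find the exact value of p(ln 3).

A = [[9,8],[-4,-3]]; eigenvalues λ = 1, 5.
Eigenvectors: (1,-1) for λ=1, (2,-1) for λ=5.
From the initial condition, c_1 = 6, c_2 = -5.
p(ln 3) = (6)(3^1)(1) + (-5)(3^5)(2) = -2412.

-2412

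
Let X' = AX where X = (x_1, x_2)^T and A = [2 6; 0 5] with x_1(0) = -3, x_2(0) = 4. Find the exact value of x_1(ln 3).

A = [[2,6],[0,5]]; eigenvalues λ = 2, 5.
Eigenvectors: (-1,0) for λ=2, (2,1) for λ=5.
From the initial condition, c_1 = 11, c_2 = 4.
x_1(ln 3) = (11)(3^2)(-1) + (4)(3^5)(2) = 1845.

1845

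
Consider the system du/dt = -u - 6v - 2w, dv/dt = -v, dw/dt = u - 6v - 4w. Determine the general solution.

u(t) = -2c_1e^(-2t) - 3c_2e^(-t) + c_3e^(-3t), v(t) = c_2e^(-t), w(t) = -c_1e^(-2t) - 3c_2e^(-t) + c_3e^(-3t)

Coefficient matrix A = [[-1, -6, -2], [0, -1, 0], [1, -6, -4]].
det(A - λI) = 0 gives eigenvalues λ = -2, -1, -3.
For λ=-2: eigenvector (-2,0,-1).
For λ=-1: eigenvector (-3,1,-3).
For λ=-3: eigenvector (1,0,1).
General solution: c_1e^(-2t)(-2,0,-1) + c_2e^(-t)(-3,1,-3) + c_3e^(-3t)(1,0,1).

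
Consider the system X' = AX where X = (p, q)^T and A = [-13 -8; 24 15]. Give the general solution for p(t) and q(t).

Coefficient matrix A = [[-13, -8], [24, 15]].
Characteristic polynomial det(A - λI) = λ^2 - 2λ - 3 = 0.
Eigenvalues λ = -1, 3.
For λ=-1: (A-λI) row 1 is [-12, -8], so an eigenvector is (-2, 3).
For λ=3: (A-λI) row 1 is [-16, -8], so an eigenvector is (-1, 2).
General solution: c_1e^(-t)(-2,3) + c_2e^(3t)(-1,2).

p(t) = -2c_1e^(-t) - c_2e^(3t), q(t) = 3c_1e^(-t) + 2c_2e^(3t)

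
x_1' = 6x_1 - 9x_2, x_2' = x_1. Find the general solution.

Coefficient matrix A = [[6, -9], [1, 0]].
Characteristic polynomial det(A - λI) = λ^2 - 6λ + 9 = 0.
Single eigenvalue λ = 3 with algebraic multiplicity 2.
Eigenvector v = (-3,-1); generalized eigenvector w with (A-λI)w=v is (-1,0).
General solution: e^(3t)[K_1·v + K_2·(t·v + w)].

x_1(t) = -3K_1e^(3t) - 3K_2te^(3t) - K_2e^(3t), x_2(t) = -K_1e^(3t) - K_2te^(3t)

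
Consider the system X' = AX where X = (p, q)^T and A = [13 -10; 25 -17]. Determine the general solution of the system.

Coefficient matrix A = [[13, -10], [25, -17]].
Characteristic polynomial det(A - λI) = λ^2 + 4λ + 29 = 0.
Eigenvalues λ = -2 ± 5i (complex conjugate pair).
For λ=-2+5i: an eigenvector is (1,1) - i(1,2) = (1 - i, 1 - 2i).
A real fundamental pair from Re and Im of e^((-2+5i)t)v: X_1 = e^(-2t)(cos(5t)·(1,1) + sin(5t)·(1,2)), X_2 = e^(-2t)(sin(5t)·(1,1) - cos(5t)·(1,2)).
General solution: c_1X_1 + c_2X_2.

p(t) = c_1e^(-2t)sin(5t) + c_1e^(-2t)cos(5t) + c_2e^(-2t)sin(5t) - c_2e^(-2t)cos(5t), q(t) = 2c_1e^(-2t)sin(5t) + c_1e^(-2t)cos(5t) + c_2e^(-2t)sin(5t) - 2c_2e^(-2t)cos(5t)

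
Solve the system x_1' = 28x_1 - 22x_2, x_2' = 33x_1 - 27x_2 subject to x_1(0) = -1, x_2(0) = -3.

x_1(t) = 3e^(6t) - 4e^(-5t), x_2(t) = 3e^(6t) - 6e^(-5t)

Coefficient matrix A = [[28, -22], [33, -27]].
Characteristic polynomial det(A - λI) = λ^2 - λ - 30 = 0.
Eigenvalues λ = -5, 6.
For λ=-5: (A-λI) row 1 is [33, -22], so an eigenvector is (-2, -3).
For λ=6: (A-λI) row 1 is [22, -22], so an eigenvector is (-1, -1).
General solution: C_1e^(-5t)(-2,-3) + C_2e^(6t)(-1,-1).
Applying x_1(0)=-1, x_2(0)=-3 gives C_1=2, C_2=-3.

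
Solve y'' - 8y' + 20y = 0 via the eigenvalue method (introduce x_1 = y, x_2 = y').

Let x_1 = y, x_2 = y'. Then x_1' = x_2 and x_2' = -20x_1 + 8x_2.
A = [[0,1],[-20,8]]; det(A-λI) = λ^2 - 8λ + 20.
Eigenvalues λ = 4 ± 2i.

y(t) = C_1e^(4t)cos(2t) + C_2e^(4t)sin(2t)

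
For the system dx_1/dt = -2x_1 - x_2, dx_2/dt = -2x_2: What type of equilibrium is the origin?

A = [[-2,-1],[0,-2]]; det(A-λI) = λ^2 + 4λ + 4.
repeated λ = -2 with a single eigenvector.

stable improper node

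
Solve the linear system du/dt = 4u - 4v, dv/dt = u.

Coefficient matrix A = [[4, -4], [1, 0]].
Characteristic polynomial det(A - λI) = λ^2 - 4λ + 4 = 0.
Single eigenvalue λ = 2 with algebraic multiplicity 2.
Eigenvector v = (2,1); generalized eigenvector w with (A-λI)w=v is (-1,-1).
General solution: e^(2t)[c_1·v + c_2·(t·v + w)].

u(t) = 2c_1e^(2t) + 2c_2te^(2t) - c_2e^(2t), v(t) = c_1e^(2t) + c_2te^(2t) - c_2e^(2t)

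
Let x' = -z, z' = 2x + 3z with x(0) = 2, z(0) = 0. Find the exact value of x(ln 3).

A = [[0,-1],[2,3]]; eigenvalues λ = 2, 1.
Eigenvectors: (-1,2) for λ=2, (1,-1) for λ=1.
From the initial condition, c_1 = 2, c_2 = 4.
x(ln 3) = (2)(3^2)(-1) + (4)(3^1)(1) = -6.

-6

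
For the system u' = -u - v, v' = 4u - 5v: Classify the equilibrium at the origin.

A = [[-1,-1],[4,-5]]; det(A-λI) = λ^2 + 6λ + 9.
repeated λ = -3 with a single eigenvector.

stable improper node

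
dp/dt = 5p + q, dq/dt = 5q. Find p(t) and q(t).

p(t) = C_1e^(5t) + C_2te^(5t) + 2C_2e^(5t), q(t) = C_2e^(5t)

Coefficient matrix A = [[5, 1], [0, 5]].
Characteristic polynomial det(A - λI) = λ^2 - 10λ + 25 = 0.
Single eigenvalue λ = 5 with algebraic multiplicity 2.
Eigenvector v = (1,0); generalized eigenvector w with (A-λI)w=v is (2,1).
General solution: e^(5t)[C_1·v + C_2·(t·v + w)].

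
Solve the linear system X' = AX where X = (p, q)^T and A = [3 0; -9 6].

p(t) = C_1e^(3t), q(t) = 3C_1e^(3t) + C_2e^(6t)

Coefficient matrix A = [[3, 0], [-9, 6]].
Characteristic polynomial det(A - λI) = λ^2 - 9λ + 18 = 0.
Eigenvalues λ = 3, 6.
For λ=3: (A-λI) row 2 is [-9, 3], so an eigenvector is (1, 3).
For λ=6: (A-λI) row 1 is [-3, 0], so an eigenvector is (0, 1).
General solution: C_1e^(3t)(1,3) + C_2e^(6t)(0,1).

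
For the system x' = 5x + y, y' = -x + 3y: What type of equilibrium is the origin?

A = [[5,1],[-1,3]]; det(A-λI) = λ^2 - 8λ + 16.
repeated λ = 4 with a single eigenvector.

unstable improper node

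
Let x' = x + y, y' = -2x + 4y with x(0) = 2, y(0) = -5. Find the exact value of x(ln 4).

-304

A = [[1,1],[-2,4]]; eigenvalues λ = 3, 2.
Eigenvectors: (-1,-2) for λ=3, (-1,-1) for λ=2.
From the initial condition, c_1 = 7, c_2 = -9.
x(ln 4) = (7)(4^3)(-1) + (-9)(4^2)(-1) = -304.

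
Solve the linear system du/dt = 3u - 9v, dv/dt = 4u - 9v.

Coefficient matrix A = [[3, -9], [4, -9]].
Characteristic polynomial det(A - λI) = λ^2 + 6λ + 9 = 0.
Single eigenvalue λ = -3 with algebraic multiplicity 2.
Eigenvector v = (3,2); generalized eigenvector w with (A-λI)w=v is (-1,-1).
General solution: e^(-3t)[K_1·v + K_2·(t·v + w)].

u(t) = 3K_1e^(-3t) + 3K_2te^(-3t) - K_2e^(-3t), v(t) = 2K_1e^(-3t) + 2K_2te^(-3t) - K_2e^(-3t)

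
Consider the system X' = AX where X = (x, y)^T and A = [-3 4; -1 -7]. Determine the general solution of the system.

x(t) = -2C_1e^(-5t) - 2C_2te^(-5t) - 3C_2e^(-5t), y(t) = C_1e^(-5t) + C_2te^(-5t) + C_2e^(-5t)

Coefficient matrix A = [[-3, 4], [-1, -7]].
Characteristic polynomial det(A - λI) = λ^2 + 10λ + 25 = 0.
Single eigenvalue λ = -5 with algebraic multiplicity 2.
Eigenvector v = (-2,1); generalized eigenvector w with (A-λI)w=v is (-3,1).
General solution: e^(-5t)[C_1·v + C_2·(t·v + w)].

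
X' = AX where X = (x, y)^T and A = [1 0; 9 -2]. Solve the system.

x(t) = K_1e^(t), y(t) = 3K_1e^(t) + K_2e^(-2t)

Coefficient matrix A = [[1, 0], [9, -2]].
Characteristic polynomial det(A - λI) = λ^2 + λ - 2 = 0.
Eigenvalues λ = 1, -2.
For λ=1: (A-λI) row 2 is [9, -3], so an eigenvector is (1, 3).
For λ=-2: (A-λI) row 1 is [3, 0], so an eigenvector is (0, 1).
General solution: K_1e^(t)(1,3) + K_2e^(-2t)(0,1).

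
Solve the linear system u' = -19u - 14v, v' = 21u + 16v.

Coefficient matrix A = [[-19, -14], [21, 16]].
Characteristic polynomial det(A - λI) = λ^2 + 3λ - 10 = 0.
Eigenvalues λ = -5, 2.
For λ=-5: (A-λI) row 1 is [-14, -14], so an eigenvector is (1, -1).
For λ=2: (A-λI) row 1 is [-21, -14], so an eigenvector is (2, -3).
General solution: C_1e^(-5t)(1,-1) + C_2e^(2t)(2,-3).

u(t) = C_1e^(-5t) + 2C_2e^(2t), v(t) = -C_1e^(-5t) - 3C_2e^(2t)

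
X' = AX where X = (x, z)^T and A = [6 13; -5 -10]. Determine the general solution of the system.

Coefficient matrix A = [[6, 13], [-5, -10]].
Characteristic polynomial det(A - λI) = λ^2 + 4λ + 5 = 0.
Eigenvalues λ = -2 ± i (complex conjugate pair).
For λ=-2+i: an eigenvector is (3,-2) - i(-2,1) = (3 + 2i, -2 - i).
A real fundamental pair from Re and Im of e^((-2+i)t)v: X_1 = e^(-2t)(cos(t)·(3,-2) + sin(t)·(-2,1)), X_2 = e^(-2t)(sin(t)·(3,-2) - cos(t)·(-2,1)).
General solution: K_1X_1 + K_2X_2.

x(t) = -2K_1e^(-2t)sin(t) + 3K_1e^(-2t)cos(t) + 3K_2e^(-2t)sin(t) + 2K_2e^(-2t)cos(t), z(t) = K_1e^(-2t)sin(t) - 2K_1e^(-2t)cos(t) - 2K_2e^(-2t)sin(t) - K_2e^(-2t)cos(t)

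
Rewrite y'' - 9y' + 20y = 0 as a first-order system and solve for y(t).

Let x_1 = y, x_2 = y'. Then x_1' = x_2 and x_2' = -20x_1 + 9x_2.
A = [[0,1],[-20,9]]; det(A-λI) = λ^2 - 9λ + 20.
Eigenvalues λ = 5, 4 with eigenvectors (1,5), (1,4).

y(t) = c_1e^(5t) + c_2e^(4t)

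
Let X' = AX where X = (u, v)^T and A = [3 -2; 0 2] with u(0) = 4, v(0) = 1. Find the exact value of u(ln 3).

A = [[3,-2],[0,2]]; eigenvalues λ = 2, 3.
Eigenvectors: (2,1) for λ=2, (1,0) for λ=3.
From the initial condition, c_1 = 1, c_2 = 2.
u(ln 3) = (1)(3^2)(2) + (2)(3^3)(1) = 72.

72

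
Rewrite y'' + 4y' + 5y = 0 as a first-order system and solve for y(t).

y(t) = K_1e^(-2t)cos(t) + K_2e^(-2t)sin(t)

Let x_1 = y, x_2 = y'. Then x_1' = x_2 and x_2' = -5x_1 - 4x_2.
A = [[0,1],[-5,-4]]; det(A-λI) = λ^2 + 4λ + 5.
Eigenvalues λ = -2 ± i.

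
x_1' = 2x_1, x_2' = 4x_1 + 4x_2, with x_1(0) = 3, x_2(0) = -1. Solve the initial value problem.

Coefficient matrix A = [[2, 0], [4, 4]].
Characteristic polynomial det(A - λI) = λ^2 - 6λ + 8 = 0.
Eigenvalues λ = 2, 4.
For λ=2: (A-λI) row 2 is [4, 2], so an eigenvector is (-1, 2).
For λ=4: (A-λI) row 1 is [-2, 0], so an eigenvector is (0, 1).
General solution: K_1e^(2t)(-1,2) + K_2e^(4t)(0,1).
Applying x_1(0)=3, x_2(0)=-1 gives K_1=-3, K_2=5.

x_1(t) = 3e^(2t), x_2(t) = 5e^(4t) - 6e^(2t)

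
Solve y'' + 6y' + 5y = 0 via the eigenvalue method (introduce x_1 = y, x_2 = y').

Let x_1 = y, x_2 = y'. Then x_1' = x_2 and x_2' = -5x_1 - 6x_2.
A = [[0,1],[-5,-6]]; det(A-λI) = λ^2 + 6λ + 5.
Eigenvalues λ = -5, -1 with eigenvectors (1,-5), (1,-1).

y(t) = K_1e^(-5t) + K_2e^(-t)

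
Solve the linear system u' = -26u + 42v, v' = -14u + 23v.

Coefficient matrix A = [[-26, 42], [-14, 23]].
Characteristic polynomial det(A - λI) = λ^2 + 3λ - 10 = 0.
Eigenvalues λ = -5, 2.
For λ=-5: (A-λI) row 1 is [-21, 42], so an eigenvector is (2, 1).
For λ=2: (A-λI) row 1 is [-28, 42], so an eigenvector is (3, 2).
General solution: c_1e^(-5t)(2,1) + c_2e^(2t)(3,2).

u(t) = 2c_1e^(-5t) + 3c_2e^(2t), v(t) = c_1e^(-5t) + 2c_2e^(2t)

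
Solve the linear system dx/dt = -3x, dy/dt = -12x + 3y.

Coefficient matrix A = [[-3, 0], [-12, 3]].
Characteristic polynomial det(A - λI) = λ^2 - 9 = 0.
Eigenvalues λ = -3, 3.
For λ=-3: (A-λI) row 2 is [-12, 6], so an eigenvector is (1, 2).
For λ=3: (A-λI) row 1 is [-6, 0], so an eigenvector is (0, -1).
General solution: c_1e^(-3t)(1,2) + c_2e^(3t)(0,-1).

x(t) = c_1e^(-3t), y(t) = 2c_1e^(-3t) - c_2e^(3t)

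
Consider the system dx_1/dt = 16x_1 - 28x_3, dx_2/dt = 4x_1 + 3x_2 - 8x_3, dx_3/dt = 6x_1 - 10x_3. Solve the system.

x_1(t) = 7K_1e^(4t) + 2K_3e^(2t), x_2(t) = 4K_1e^(4t) + K_2e^(3t), x_3(t) = 3K_1e^(4t) + K_3e^(2t)

Coefficient matrix A = [[16, 0, -28], [4, 3, -8], [6, 0, -10]].
det(A - λI) = 0 gives eigenvalues λ = 4, 3, 2.
For λ=4: eigenvector (7,4,3).
For λ=3: eigenvector (0,1,0).
For λ=2: eigenvector (2,0,1).
General solution: K_1e^(4t)(7,4,3) + K_2e^(3t)(0,1,0) + K_3e^(2t)(2,0,1).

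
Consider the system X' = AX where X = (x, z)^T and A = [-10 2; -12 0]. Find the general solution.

x(t) = K_1e^(-4t) - K_2e^(-6t), z(t) = 3K_1e^(-4t) - 2K_2e^(-6t)

Coefficient matrix A = [[-10, 2], [-12, 0]].
Characteristic polynomial det(A - λI) = λ^2 + 10λ + 24 = 0.
Eigenvalues λ = -4, -6.
For λ=-4: (A-λI) row 1 is [-6, 2], so an eigenvector is (1, 3).
For λ=-6: (A-λI) row 1 is [-4, 2], so an eigenvector is (-1, -2).
General solution: K_1e^(-4t)(1,3) + K_2e^(-6t)(-1,-2).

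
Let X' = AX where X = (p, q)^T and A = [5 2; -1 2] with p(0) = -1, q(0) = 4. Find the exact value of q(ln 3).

A = [[5,2],[-1,2]]; eigenvalues λ = 3, 4.
Eigenvectors: (-1,1) for λ=3, (2,-1) for λ=4.
From the initial condition, c_1 = 7, c_2 = 3.
q(ln 3) = (7)(3^3)(1) + (3)(3^4)(-1) = -54.

-54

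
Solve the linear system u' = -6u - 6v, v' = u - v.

Coefficient matrix A = [[-6, -6], [1, -1]].
Characteristic polynomial det(A - λI) = λ^2 + 7λ + 12 = 0.
Eigenvalues λ = -4, -3.
For λ=-4: (A-λI) row 1 is [-2, -6], so an eigenvector is (3, -1).
For λ=-3: (A-λI) row 1 is [-3, -6], so an eigenvector is (2, -1).
General solution: K_1e^(-4t)(3,-1) + K_2e^(-3t)(2,-1).

u(t) = 3K_1e^(-4t) + 2K_2e^(-3t), v(t) = -K_1e^(-4t) - K_2e^(-3t)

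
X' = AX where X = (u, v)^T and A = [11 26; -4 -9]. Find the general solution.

Coefficient matrix A = [[11, 26], [-4, -9]].
Characteristic polynomial det(A - λI) = λ^2 - 2λ + 5 = 0.
Eigenvalues λ = 1 ± 2i (complex conjugate pair).
For λ=1+2i: an eigenvector is (2,-1) - i(-3,1) = (2 + 3i, -1 - i).
A real fundamental pair from Re and Im of e^((1+2i)t)v: X_1 = e^(t)(cos(2t)·(2,-1) + sin(2t)·(-3,1)), X_2 = e^(t)(sin(2t)·(2,-1) - cos(2t)·(-3,1)).
General solution: c_1X_1 + c_2X_2.

u(t) = -3c_1e^(t)sin(2t) + 2c_1e^(t)cos(2t) + 2c_2e^(t)sin(2t) + 3c_2e^(t)cos(2t), v(t) = c_1e^(t)sin(2t) - c_1e^(t)cos(2t) - c_2e^(t)sin(2t) - c_2e^(t)cos(2t)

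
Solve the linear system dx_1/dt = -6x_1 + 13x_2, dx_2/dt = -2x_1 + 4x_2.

Coefficient matrix A = [[-6, 13], [-2, 4]].
Characteristic polynomial det(A - λI) = λ^2 + 2λ + 2 = 0.
Eigenvalues λ = -1 ± i (complex conjugate pair).
For λ=-1+i: an eigenvector is (2,1) - i(3,1) = (2 - 3i, 1 - i).
A real fundamental pair from Re and Im of e^((-1+i)t)v: X_1 = e^(-t)(cos(t)·(2,1) + sin(t)·(3,1)), X_2 = e^(-t)(sin(t)·(2,1) - cos(t)·(3,1)).
General solution: C_1X_1 + C_2X_2.

x_1(t) = 3C_1e^(-t)sin(t) + 2C_1e^(-t)cos(t) + 2C_2e^(-t)sin(t) - 3C_2e^(-t)cos(t), x_2(t) = C_1e^(-t)sin(t) + C_1e^(-t)cos(t) + C_2e^(-t)sin(t) - C_2e^(-t)cos(t)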